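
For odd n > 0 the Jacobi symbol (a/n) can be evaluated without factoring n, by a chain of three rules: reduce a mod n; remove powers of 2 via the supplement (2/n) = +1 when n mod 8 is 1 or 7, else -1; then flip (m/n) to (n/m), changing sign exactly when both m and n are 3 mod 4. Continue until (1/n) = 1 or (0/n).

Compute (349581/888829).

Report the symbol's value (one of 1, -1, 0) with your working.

flip (349581/888829) -> (888829/349581): both odd, 349581 mod 4 = 1, 888829 mod 4 = 1, so the flip contributes +1; sign now +1
(888829/349581): 888829 mod 349581 = 189667, so (888829/349581) = (189667/349581)
flip (189667/349581) -> (349581/189667): both odd, 189667 mod 4 = 3, 349581 mod 4 = 1, so the flip contributes +1; sign now +1
(349581/189667): 349581 mod 189667 = 159914, so (349581/189667) = (159914/189667)
factor out 2^1: 159914 = 2^1·79957; with 189667 mod 8 = 3, (2/189667) = -1; sign now -1; continue with (79957/189667)
flip (79957/189667) -> (189667/79957): both odd, 79957 mod 4 = 1, 189667 mod 4 = 3, so the flip contributes +1; sign now -1
(189667/79957): 189667 mod 79957 = 29753, so (189667/79957) = (29753/79957)
flip (29753/79957) -> (79957/29753): both odd, 29753 mod 4 = 1, 79957 mod 4 = 1, so the flip contributes +1; sign now -1
(79957/29753): 79957 mod 29753 = 20451, so (79957/29753) = (20451/29753)
flip (20451/29753) -> (29753/20451): both odd, 20451 mod 4 = 3, 29753 mod 4 = 1, so the flip contributes +1; sign now -1
(29753/20451): 29753 mod 20451 = 9302, so (29753/20451) = (9302/20451)
factor out 2^1: 9302 = 2^1·4651; with 20451 mod 8 = 3, (2/20451) = -1; sign now +1; continue with (4651/20451)
flip (4651/20451) -> (20451/4651): both odd, 4651 mod 4 = 3, 20451 mod 4 = 3, so the flip contributes -1; sign now -1
(20451/4651): 20451 mod 4651 = 1847, so (20451/4651) = (1847/4651)
flip (1847/4651) -> (4651/1847): both odd, 1847 mod 4 = 3, 4651 mod 4 = 3, so the flip contributes -1; sign now +1
(4651/1847): 4651 mod 1847 = 957, so (4651/1847) = (957/1847)
flip (957/1847) -> (1847/957): both odd, 957 mod 4 = 1, 1847 mod 4 = 3, so the flip contributes +1; sign now +1
(1847/957): 1847 mod 957 = 890, so (1847/957) = (890/957)
factor out 2^1: 890 = 2^1·445; with 957 mod 8 = 5, (2/957) = -1; sign now -1; continue with (445/957)
flip (445/957) -> (957/445): both odd, 445 mod 4 = 1, 957 mod 4 = 1, so the flip contributes +1; sign now -1
(957/445): 957 mod 445 = 67, so (957/445) = (67/445)
flip (67/445) -> (445/67): both odd, 67 mod 4 = 3, 445 mod 4 = 1, so the flip contributes +1; sign now -1
(445/67): 445 mod 67 = 43, so (445/67) = (43/67)
flip (43/67) -> (67/43): both odd, 43 mod 4 = 3, 67 mod 4 = 3, so the flip contributes -1; sign now +1
(67/43): 67 mod 43 = 24, so (67/43) = (24/43)
factor out 2^3: 24 = 2^3·3; with 43 mod 8 = 3, (2/43) = -1; sign now -1; continue with (3/43)
flip (3/43) -> (43/3): both odd, 3 mod 4 = 3, 43 mod 4 = 3, so the flip contributes -1; sign now +1
(43/3): 43 mod 3 = 1, so (43/3) = (1/3)
reached (1/3) = 1, so the symbol is +1

1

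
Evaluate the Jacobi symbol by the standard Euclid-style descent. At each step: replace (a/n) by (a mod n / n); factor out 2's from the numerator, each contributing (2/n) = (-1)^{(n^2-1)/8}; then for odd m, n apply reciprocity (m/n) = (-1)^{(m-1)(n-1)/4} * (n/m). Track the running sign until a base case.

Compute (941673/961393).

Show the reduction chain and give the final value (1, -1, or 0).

reciprocity: (941673/961393) = +1·(961393/941673) since 941673 mod 4 = 1, 961393 mod 4 = 1; sign now +1
(961393/941673) = (19720/941673)   [reduce mod 941673]
19720 = 2^3·2465; (2/941673) = +1 since 941673 mod 8 = 1, so (19720/941673) = (+1)^3·(2465/941673); sign now +1
reciprocity: (2465/941673) = +1·(941673/2465) since 2465 mod 4 = 1, 941673 mod 4 = 1; sign now +1
(941673/2465) = (43/2465)   [reduce mod 2465]
reciprocity: (43/2465) = +1·(2465/43) since 43 mod 4 = 3, 2465 mod 4 = 1; sign now +1
(2465/43) = (14/43)   [reduce mod 43]
14 = 2^1·7; (2/43) = -1 since 43 mod 8 = 3, so (14/43) = (-1)^1·(7/43); sign now -1
reciprocity: (7/43) = -1·(43/7) since 7 mod 4 = 3, 43 mod 4 = 3; sign now +1
(43/7) = (1/7)   [reduce mod 7]
(1/7) = 1; final value = sign = +1

1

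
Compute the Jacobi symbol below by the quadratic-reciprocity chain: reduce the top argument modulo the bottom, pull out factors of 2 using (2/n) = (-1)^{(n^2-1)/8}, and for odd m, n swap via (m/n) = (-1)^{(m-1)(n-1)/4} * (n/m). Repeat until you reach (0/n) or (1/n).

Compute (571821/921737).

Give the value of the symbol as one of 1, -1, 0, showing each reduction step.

-1

flip (571821/921737) -> (921737/571821): both odd, 571821 mod 4 = 1, 921737 mod 4 = 1, so the flip contributes +1; sign now +1
(921737/571821): 921737 mod 571821 = 349916, so (921737/571821) = (349916/571821)
factor out 2^2: 349916 = 2^2·87479; with 571821 mod 8 = 5, (2/571821) = -1; sign now +1; continue with (87479/571821)
flip (87479/571821) -> (571821/87479): both odd, 87479 mod 4 = 3, 571821 mod 4 = 1, so the flip contributes +1; sign now +1
(571821/87479): 571821 mod 87479 = 46947, so (571821/87479) = (46947/87479)
flip (46947/87479) -> (87479/46947): both odd, 46947 mod 4 = 3, 87479 mod 4 = 3, so the flip contributes -1; sign now -1
(87479/46947): 87479 mod 46947 = 40532, so (87479/46947) = (40532/46947)
factor out 2^2: 40532 = 2^2·10133; with 46947 mod 8 = 3, (2/46947) = -1; sign now -1; continue with (10133/46947)
flip (10133/46947) -> (46947/10133): both odd, 10133 mod 4 = 1, 46947 mod 4 = 3, so the flip contributes +1; sign now -1
(46947/10133): 46947 mod 10133 = 6415, so (46947/10133) = (6415/10133)
flip (6415/10133) -> (10133/6415): both odd, 6415 mod 4 = 3, 10133 mod 4 = 1, so the flip contributes +1; sign now -1
(10133/6415): 10133 mod 6415 = 3718, so (10133/6415) = (3718/6415)
factor out 2^1: 3718 = 2^1·1859; with 6415 mod 8 = 7, (2/6415) = +1; sign now -1; continue with (1859/6415)
flip (1859/6415) -> (6415/1859): both odd, 1859 mod 4 = 3, 6415 mod 4 = 3, so the flip contributes -1; sign now +1
(6415/1859): 6415 mod 1859 = 838, so (6415/1859) = (838/1859)
factor out 2^1: 838 = 2^1·419; with 1859 mod 8 = 3, (2/1859) = -1; sign now -1; continue with (419/1859)
flip (419/1859) -> (1859/419): both odd, 419 mod 4 = 3, 1859 mod 4 = 3, so the flip contributes -1; sign now +1
(1859/419): 1859 mod 419 = 183, so (1859/419) = (183/419)
flip (183/419) -> (419/183): both odd, 183 mod 4 = 3, 419 mod 4 = 3, so the flip contributes -1; sign now -1
(419/183): 419 mod 183 = 53, so (419/183) = (53/183)
flip (53/183) -> (183/53): both odd, 53 mod 4 = 1, 183 mod 4 = 3, so the flip contributes +1; sign now -1
(183/53): 183 mod 53 = 24, so (183/53) = (24/53)
factor out 2^3: 24 = 2^3·3; with 53 mod 8 = 5, (2/53) = -1; sign now +1; continue with (3/53)
flip (3/53) -> (53/3): both odd, 3 mod 4 = 3, 53 mod 4 = 1, so the flip contributes +1; sign now +1
(53/3): 53 mod 3 = 2, so (53/3) = (2/3)
factor out 2^1: 2 = 2^1·1; with 3 mod 8 = 3, (2/3) = -1; sign now -1; continue with (1/3)
reached (1/3) = 1, so the symbol is -1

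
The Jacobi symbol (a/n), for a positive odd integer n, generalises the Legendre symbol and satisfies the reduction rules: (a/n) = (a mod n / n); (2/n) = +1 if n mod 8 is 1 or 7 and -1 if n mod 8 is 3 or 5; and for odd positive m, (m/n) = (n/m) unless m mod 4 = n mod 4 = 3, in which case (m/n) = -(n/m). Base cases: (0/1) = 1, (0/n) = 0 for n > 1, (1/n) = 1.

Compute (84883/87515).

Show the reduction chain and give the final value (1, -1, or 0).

flip (84883/87515) -> (87515/84883): both odd, 84883 mod 4 = 3, 87515 mod 4 = 3, so the flip contributes -1; sign now -1
(87515/84883): 87515 mod 84883 = 2632, so (87515/84883) = (2632/84883)
factor out 2^3: 2632 = 2^3·329; with 84883 mod 8 = 3, (2/84883) = -1; sign now +1; continue with (329/84883)
flip (329/84883) -> (84883/329): both odd, 329 mod 4 = 1, 84883 mod 4 = 3, so the flip contributes +1; sign now +1
(84883/329): 84883 mod 329 = 1, so (84883/329) = (1/329)
reached (1/329) = 1, so the symbol is +1

1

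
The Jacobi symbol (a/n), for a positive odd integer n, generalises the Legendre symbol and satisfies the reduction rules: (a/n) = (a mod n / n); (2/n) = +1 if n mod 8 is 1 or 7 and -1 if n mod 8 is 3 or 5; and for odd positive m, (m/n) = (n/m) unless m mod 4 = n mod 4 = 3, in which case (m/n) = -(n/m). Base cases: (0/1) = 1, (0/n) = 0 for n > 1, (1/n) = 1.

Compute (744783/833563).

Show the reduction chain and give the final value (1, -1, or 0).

flip (744783/833563) -> (833563/744783): both odd, 744783 mod 4 = 3, 833563 mod 4 = 3, so the flip contributes -1; sign now -1
(833563/744783): 833563 mod 744783 = 88780, so (833563/744783) = (88780/744783)
factor out 2^2: 88780 = 2^2·22195; with 744783 mod 8 = 7, (2/744783) = +1; sign now -1; continue with (22195/744783)
flip (22195/744783) -> (744783/22195): both odd, 22195 mod 4 = 3, 744783 mod 4 = 3, so the flip contributes -1; sign now +1
(744783/22195): 744783 mod 22195 = 12348, so (744783/22195) = (12348/22195)
factor out 2^2: 12348 = 2^2·3087; with 22195 mod 8 = 3, (2/22195) = -1; sign now +1; continue with (3087/22195)
flip (3087/22195) -> (22195/3087): both odd, 3087 mod 4 = 3, 22195 mod 4 = 3, so the flip contributes -1; sign now -1
(22195/3087): 22195 mod 3087 = 586, so (22195/3087) = (586/3087)
factor out 2^1: 586 = 2^1·293; with 3087 mod 8 = 7, (2/3087) = +1; sign now -1; continue with (293/3087)
flip (293/3087) -> (3087/293): both odd, 293 mod 4 = 1, 3087 mod 4 = 3, so the flip contributes +1; sign now -1
(3087/293): 3087 mod 293 = 157, so (3087/293) = (157/293)
flip (157/293) -> (293/157): both odd, 157 mod 4 = 1, 293 mod 4 = 1, so the flip contributes +1; sign now -1
(293/157): 293 mod 157 = 136, so (293/157) = (136/157)
factor out 2^3: 136 = 2^3·17; with 157 mod 8 = 5, (2/157) = -1; sign now +1; continue with (17/157)
flip (17/157) -> (157/17): both odd, 17 mod 4 = 1, 157 mod 4 = 1, so the flip contributes +1; sign now +1
(157/17): 157 mod 17 = 4, so (157/17) = (4/17)
factor out 2^2: 4 = 2^2·1; with 17 mod 8 = 1, (2/17) = +1; sign now +1; continue with (1/17)
reached (1/17) = 1, so the symbol is +1

1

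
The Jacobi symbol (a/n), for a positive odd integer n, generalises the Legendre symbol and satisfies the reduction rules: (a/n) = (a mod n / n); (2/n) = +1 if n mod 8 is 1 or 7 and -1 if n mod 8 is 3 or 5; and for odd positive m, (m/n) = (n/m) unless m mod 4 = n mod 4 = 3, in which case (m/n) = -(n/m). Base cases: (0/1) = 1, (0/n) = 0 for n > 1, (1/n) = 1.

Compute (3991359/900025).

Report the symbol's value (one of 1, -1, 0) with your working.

(3991359/900025) = (391259/900025)   [reduce mod 900025]
reciprocity: (391259/900025) = +1·(900025/391259) since 391259 mod 4 = 3, 900025 mod 4 = 1; sign now +1
(900025/391259) = (117507/391259)   [reduce mod 391259]
reciprocity: (117507/391259) = -1·(391259/117507) since 117507 mod 4 = 3, 391259 mod 4 = 3; sign now -1
(391259/117507) = (38738/117507)   [reduce mod 117507]
38738 = 2^1·19369; (2/117507) = -1 since 117507 mod 8 = 3, so (38738/117507) = (-1)^1·(19369/117507); sign now +1
reciprocity: (19369/117507) = +1·(117507/19369) since 19369 mod 4 = 1, 117507 mod 4 = 3; sign now +1
(117507/19369) = (1293/19369)   [reduce mod 19369]
reciprocity: (1293/19369) = +1·(19369/1293) since 1293 mod 4 = 1, 19369 mod 4 = 1; sign now +1
(19369/1293) = (1267/1293)   [reduce mod 1293]
reciprocity: (1267/1293) = +1·(1293/1267) since 1267 mod 4 = 3, 1293 mod 4 = 1; sign now +1
(1293/1267) = (26/1267)   [reduce mod 1267]
26 = 2^1·13; (2/1267) = -1 since 1267 mod 8 = 3, so (26/1267) = (-1)^1·(13/1267); sign now -1
reciprocity: (13/1267) = +1·(1267/13) since 13 mod 4 = 1, 1267 mod 4 = 3; sign now -1
(1267/13) = (6/13)   [reduce mod 13]
6 = 2^1·3; (2/13) = -1 since 13 mod 8 = 5, so (6/13) = (-1)^1·(3/13); sign now +1
reciprocity: (3/13) = +1·(13/3) since 3 mod 4 = 3, 13 mod 4 = 1; sign now +1
(13/3) = (1/3)   [reduce mod 3]
(1/3) = 1; final value = sign = +1

1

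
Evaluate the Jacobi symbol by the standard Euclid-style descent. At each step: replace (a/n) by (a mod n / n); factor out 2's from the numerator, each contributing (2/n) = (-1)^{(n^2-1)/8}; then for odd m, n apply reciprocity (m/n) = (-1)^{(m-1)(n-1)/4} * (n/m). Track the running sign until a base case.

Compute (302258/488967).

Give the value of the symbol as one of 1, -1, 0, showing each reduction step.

-1

factor out 2^1: 302258 = 2^1·151129; with 488967 mod 8 = 7, (2/488967) = +1; sign now +1; continue with (151129/488967)
flip (151129/488967) -> (488967/151129): both odd, 151129 mod 4 = 1, 488967 mod 4 = 3, so the flip contributes +1; sign now +1
(488967/151129): 488967 mod 151129 = 35580, so (488967/151129) = (35580/151129)
factor out 2^2: 35580 = 2^2·8895; with 151129 mod 8 = 1, (2/151129) = +1; sign now +1; continue with (8895/151129)
flip (8895/151129) -> (151129/8895): both odd, 8895 mod 4 = 3, 151129 mod 4 = 1, so the flip contributes +1; sign now +1
(151129/8895): 151129 mod 8895 = 8809, so (151129/8895) = (8809/8895)
flip (8809/8895) -> (8895/8809): both odd, 8809 mod 4 = 1, 8895 mod 4 = 3, so the flip contributes +1; sign now +1
(8895/8809): 8895 mod 8809 = 86, so (8895/8809) = (86/8809)
factor out 2^1: 86 = 2^1·43; with 8809 mod 8 = 1, (2/8809) = +1; sign now +1; continue with (43/8809)
flip (43/8809) -> (8809/43): both odd, 43 mod 4 = 3, 8809 mod 4 = 1, so the flip contributes +1; sign now +1
(8809/43): 8809 mod 43 = 37, so (8809/43) = (37/43)
flip (37/43) -> (43/37): both odd, 37 mod 4 = 1, 43 mod 4 = 3, so the flip contributes +1; sign now +1
(43/37): 43 mod 37 = 6, so (43/37) = (6/37)
factor out 2^1: 6 = 2^1·3; with 37 mod 8 = 5, (2/37) = -1; sign now -1; continue with (3/37)
flip (3/37) -> (37/3): both odd, 3 mod 4 = 3, 37 mod 4 = 1, so the flip contributes +1; sign now -1
(37/3): 37 mod 3 = 1, so (37/3) = (1/3)
reached (1/3) = 1, so the symbol is -1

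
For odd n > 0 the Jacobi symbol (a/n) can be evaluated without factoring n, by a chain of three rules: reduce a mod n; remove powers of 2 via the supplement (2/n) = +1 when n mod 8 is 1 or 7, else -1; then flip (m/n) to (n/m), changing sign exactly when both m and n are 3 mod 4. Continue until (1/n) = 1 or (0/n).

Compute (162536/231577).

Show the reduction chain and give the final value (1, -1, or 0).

162536 = 2^3·20317; (2/231577) = +1 since 231577 mod 8 = 1, so (162536/231577) = (+1)^3·(20317/231577); sign now +1
reciprocity: (20317/231577) = +1·(231577/20317) since 20317 mod 4 = 1, 231577 mod 4 = 1; sign now +1
(231577/20317) = (8090/20317)   [reduce mod 20317]
8090 = 2^1·4045; (2/20317) = -1 since 20317 mod 8 = 5, so (8090/20317) = (-1)^1·(4045/20317); sign now -1
reciprocity: (4045/20317) = +1·(20317/4045) since 4045 mod 4 = 1, 20317 mod 4 = 1; sign now -1
(20317/4045) = (92/4045)   [reduce mod 4045]
92 = 2^2·23; (2/4045) = -1 since 4045 mod 8 = 5, so (92/4045) = (-1)^2·(23/4045); sign now -1
reciprocity: (23/4045) = +1·(4045/23) since 23 mod 4 = 3, 4045 mod 4 = 1; sign now -1
(4045/23) = (20/23)   [reduce mod 23]
20 = 2^2·5; (2/23) = +1 since 23 mod 8 = 7, so (20/23) = (+1)^2·(5/23); sign now -1
reciprocity: (5/23) = +1·(23/5) since 5 mod 4 = 1, 23 mod 4 = 3; sign now -1
(23/5) = (3/5)   [reduce mod 5]
reciprocity: (3/5) = +1·(5/3) since 3 mod 4 = 3, 5 mod 4 = 1; sign now -1
(5/3) = (2/3)   [reduce mod 3]
2 = 2^1·1; (2/3) = -1 since 3 mod 8 = 3, so (2/3) = (-1)^1·(1/3); sign now +1
(1/3) = 1; final value = sign = +1

1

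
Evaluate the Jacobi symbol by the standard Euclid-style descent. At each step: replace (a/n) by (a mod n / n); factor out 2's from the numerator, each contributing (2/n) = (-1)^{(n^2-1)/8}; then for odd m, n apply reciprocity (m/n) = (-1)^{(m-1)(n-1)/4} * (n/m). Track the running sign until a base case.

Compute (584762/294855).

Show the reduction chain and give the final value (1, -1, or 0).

(584762/294855): 584762 mod 294855 = 289907, so (584762/294855) = (289907/294855)
flip (289907/294855) -> (294855/289907): both odd, 289907 mod 4 = 3, 294855 mod 4 = 3, so the flip contributes -1; sign now -1
(294855/289907): 294855 mod 289907 = 4948, so (294855/289907) = (4948/289907)
factor out 2^2: 4948 = 2^2·1237; with 289907 mod 8 = 3, (2/289907) = -1; sign now -1; continue with (1237/289907)
flip (1237/289907) -> (289907/1237): both odd, 1237 mod 4 = 1, 289907 mod 4 = 3, so the flip contributes +1; sign now -1
(289907/1237): 289907 mod 1237 = 449, so (289907/1237) = (449/1237)
flip (449/1237) -> (1237/449): both odd, 449 mod 4 = 1, 1237 mod 4 = 1, so the flip contributes +1; sign now -1
(1237/449): 1237 mod 449 = 339, so (1237/449) = (339/449)
flip (339/449) -> (449/339): both odd, 339 mod 4 = 3, 449 mod 4 = 1, so the flip contributes +1; sign now -1
(449/339): 449 mod 339 = 110, so (449/339) = (110/339)
factor out 2^1: 110 = 2^1·55; with 339 mod 8 = 3, (2/339) = -1; sign now +1; continue with (55/339)
flip (55/339) -> (339/55): both odd, 55 mod 4 = 3, 339 mod 4 = 3, so the flip contributes -1; sign now -1
(339/55): 339 mod 55 = 9, so (339/55) = (9/55)
flip (9/55) -> (55/9): both odd, 9 mod 4 = 1, 55 mod 4 = 3, so the flip contributes +1; sign now -1
(55/9): 55 mod 9 = 1, so (55/9) = (1/9)
reached (1/9) = 1, so the symbol is -1

-1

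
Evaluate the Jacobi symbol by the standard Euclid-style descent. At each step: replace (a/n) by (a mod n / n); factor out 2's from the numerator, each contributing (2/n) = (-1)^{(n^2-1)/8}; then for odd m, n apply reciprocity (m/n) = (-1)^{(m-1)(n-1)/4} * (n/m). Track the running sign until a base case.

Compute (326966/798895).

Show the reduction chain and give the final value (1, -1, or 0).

1

326966 = 2^1·163483; (2/798895) = +1 since 798895 mod 8 = 7, so (326966/798895) = (+1)^1·(163483/798895); sign now +1
reciprocity: (163483/798895) = -1·(798895/163483) since 163483 mod 4 = 3, 798895 mod 4 = 3; sign now -1
(798895/163483) = (144963/163483)   [reduce mod 163483]
reciprocity: (144963/163483) = -1·(163483/144963) since 144963 mod 4 = 3, 163483 mod 4 = 3; sign now +1
(163483/144963) = (18520/144963)   [reduce mod 144963]
18520 = 2^3·2315; (2/144963) = -1 since 144963 mod 8 = 3, so (18520/144963) = (-1)^3·(2315/144963); sign now -1
reciprocity: (2315/144963) = -1·(144963/2315) since 2315 mod 4 = 3, 144963 mod 4 = 3; sign now +1
(144963/2315) = (1433/2315)   [reduce mod 2315]
reciprocity: (1433/2315) = +1·(2315/1433) since 1433 mod 4 = 1, 2315 mod 4 = 3; sign now +1
(2315/1433) = (882/1433)   [reduce mod 1433]
882 = 2^1·441; (2/1433) = +1 since 1433 mod 8 = 1, so (882/1433) = (+1)^1·(441/1433); sign now +1
reciprocity: (441/1433) = +1·(1433/441) since 441 mod 4 = 1, 1433 mod 4 = 1; sign now +1
(1433/441) = (110/441)   [reduce mod 441]
110 = 2^1·55; (2/441) = +1 since 441 mod 8 = 1, so (110/441) = (+1)^1·(55/441); sign now +1
reciprocity: (55/441) = +1·(441/55) since 55 mod 4 = 3, 441 mod 4 = 1; sign now +1
(441/55) = (1/55)   [reduce mod 55]
(1/55) = 1; final value = sign = +1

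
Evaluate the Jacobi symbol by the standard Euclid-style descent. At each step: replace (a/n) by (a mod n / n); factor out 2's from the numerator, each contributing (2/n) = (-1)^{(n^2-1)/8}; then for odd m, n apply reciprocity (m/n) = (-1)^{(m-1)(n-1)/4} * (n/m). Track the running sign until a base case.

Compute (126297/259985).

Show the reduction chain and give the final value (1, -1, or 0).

-1

flip (126297/259985) -> (259985/126297): both odd, 126297 mod 4 = 1, 259985 mod 4 = 1, so the flip contributes +1; sign now +1
(259985/126297): 259985 mod 126297 = 7391, so (259985/126297) = (7391/126297)
flip (7391/126297) -> (126297/7391): both odd, 7391 mod 4 = 3, 126297 mod 4 = 1, so the flip contributes +1; sign now +1
(126297/7391): 126297 mod 7391 = 650, so (126297/7391) = (650/7391)
factor out 2^1: 650 = 2^1·325; with 7391 mod 8 = 7, (2/7391) = +1; sign now +1; continue with (325/7391)
flip (325/7391) -> (7391/325): both odd, 325 mod 4 = 1, 7391 mod 4 = 3, so the flip contributes +1; sign now +1
(7391/325): 7391 mod 325 = 241, so (7391/325) = (241/325)
flip (241/325) -> (325/241): both odd, 241 mod 4 = 1, 325 mod 4 = 1, so the flip contributes +1; sign now +1
(325/241): 325 mod 241 = 84, so (325/241) = (84/241)
factor out 2^2: 84 = 2^2·21; with 241 mod 8 = 1, (2/241) = +1; sign now +1; continue with (21/241)
flip (21/241) -> (241/21): both odd, 21 mod 4 = 1, 241 mod 4 = 1, so the flip contributes +1; sign now +1
(241/21): 241 mod 21 = 10, so (241/21) = (10/21)
factor out 2^1: 10 = 2^1·5; with 21 mod 8 = 5, (2/21) = -1; sign now -1; continue with (5/21)
flip (5/21) -> (21/5): both odd, 5 mod 4 = 1, 21 mod 4 = 1, so the flip contributes +1; sign now -1
(21/5): 21 mod 5 = 1, so (21/5) = (1/5)
reached (1/5) = 1, so the symbol is -1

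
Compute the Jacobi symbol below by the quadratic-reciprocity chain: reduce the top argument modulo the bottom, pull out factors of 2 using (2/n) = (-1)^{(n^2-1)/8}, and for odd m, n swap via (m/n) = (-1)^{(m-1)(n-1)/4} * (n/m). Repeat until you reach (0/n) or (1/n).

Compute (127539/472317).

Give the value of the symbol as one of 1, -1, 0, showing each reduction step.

flip (127539/472317) -> (472317/127539): both odd, 127539 mod 4 = 3, 472317 mod 4 = 1, so the flip contributes +1; sign now +1
(472317/127539): 472317 mod 127539 = 89700, so (472317/127539) = (89700/127539)
factor out 2^2: 89700 = 2^2·22425; with 127539 mod 8 = 3, (2/127539) = -1; sign now +1; continue with (22425/127539)
flip (22425/127539) -> (127539/22425): both odd, 22425 mod 4 = 1, 127539 mod 4 = 3, so the flip contributes +1; sign now +1
(127539/22425): 127539 mod 22425 = 15414, so (127539/22425) = (15414/22425)
factor out 2^1: 15414 = 2^1·7707; with 22425 mod 8 = 1, (2/22425) = +1; sign now +1; continue with (7707/22425)
flip (7707/22425) -> (22425/7707): both odd, 7707 mod 4 = 3, 22425 mod 4 = 1, so the flip contributes +1; sign now +1
(22425/7707): 22425 mod 7707 = 7011, so (22425/7707) = (7011/7707)
flip (7011/7707) -> (7707/7011): both odd, 7011 mod 4 = 3, 7707 mod 4 = 3, so the flip contributes -1; sign now -1
(7707/7011): 7707 mod 7011 = 696, so (7707/7011) = (696/7011)
factor out 2^3: 696 = 2^3·87; with 7011 mod 8 = 3, (2/7011) = -1; sign now +1; continue with (87/7011)
flip (87/7011) -> (7011/87): both odd, 87 mod 4 = 3, 7011 mod 4 = 3, so the flip contributes -1; sign now -1
(7011/87): 7011 mod 87 = 51, so (7011/87) = (51/87)
flip (51/87) -> (87/51): both odd, 51 mod 4 = 3, 87 mod 4 = 3, so the flip contributes -1; sign now +1
(87/51): 87 mod 51 = 36, so (87/51) = (36/51)
factor out 2^2: 36 = 2^2·9; with 51 mod 8 = 3, (2/51) = -1; sign now +1; continue with (9/51)
flip (9/51) -> (51/9): both odd, 9 mod 4 = 1, 51 mod 4 = 3, so the flip contributes +1; sign now +1
(51/9): 51 mod 9 = 6, so (51/9) = (6/9)
factor out 2^1: 6 = 2^1·3; with 9 mod 8 = 1, (2/9) = +1; sign now +1; continue with (3/9)
flip (3/9) -> (9/3): both odd, 3 mod 4 = 3, 9 mod 4 = 1, so the flip contributes +1; sign now +1
(9/3): 9 mod 3 = 0, so (9/3) = (0/3)
reached (0/3); gcd(a, n) > 1, so (0/3) = 0 and the symbol is 0

0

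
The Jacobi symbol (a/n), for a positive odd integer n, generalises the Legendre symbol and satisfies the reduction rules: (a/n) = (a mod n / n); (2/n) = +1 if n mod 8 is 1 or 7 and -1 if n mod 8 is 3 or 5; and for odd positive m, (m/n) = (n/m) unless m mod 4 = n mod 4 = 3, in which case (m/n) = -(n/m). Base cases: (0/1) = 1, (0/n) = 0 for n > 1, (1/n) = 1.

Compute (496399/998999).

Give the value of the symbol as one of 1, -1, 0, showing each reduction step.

1

reciprocity: (496399/998999) = -1·(998999/496399) since 496399 mod 4 = 3, 998999 mod 4 = 3; sign now -1
(998999/496399) = (6201/496399)   [reduce mod 496399]
reciprocity: (6201/496399) = +1·(496399/6201) since 6201 mod 4 = 1, 496399 mod 4 = 3; sign now -1
(496399/6201) = (319/6201)   [reduce mod 6201]
reciprocity: (319/6201) = +1·(6201/319) since 319 mod 4 = 3, 6201 mod 4 = 1; sign now -1
(6201/319) = (140/319)   [reduce mod 319]
140 = 2^2·35; (2/319) = +1 since 319 mod 8 = 7, so (140/319) = (+1)^2·(35/319); sign now -1
reciprocity: (35/319) = -1·(319/35) since 35 mod 4 = 3, 319 mod 4 = 3; sign now +1
(319/35) = (4/35)   [reduce mod 35]
4 = 2^2·1; (2/35) = -1 since 35 mod 8 = 3, so (4/35) = (-1)^2·(1/35); sign now +1
(1/35) = 1; final value = sign = +1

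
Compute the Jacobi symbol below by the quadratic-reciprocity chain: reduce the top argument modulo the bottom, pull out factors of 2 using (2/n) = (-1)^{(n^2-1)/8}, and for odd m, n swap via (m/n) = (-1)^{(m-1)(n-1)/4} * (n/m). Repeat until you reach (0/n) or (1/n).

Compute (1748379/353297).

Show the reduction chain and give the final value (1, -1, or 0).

(1748379/353297) = (335191/353297)   [reduce mod 353297]
reciprocity: (335191/353297) = +1·(353297/335191) since 335191 mod 4 = 3, 353297 mod 4 = 1; sign now +1
(353297/335191) = (18106/335191)   [reduce mod 335191]
18106 = 2^1·9053; (2/335191) = +1 since 335191 mod 8 = 7, so (18106/335191) = (+1)^1·(9053/335191); sign now +1
reciprocity: (9053/335191) = +1·(335191/9053) since 9053 mod 4 = 1, 335191 mod 4 = 3; sign now +1
(335191/9053) = (230/9053)   [reduce mod 9053]
230 = 2^1·115; (2/9053) = -1 since 9053 mod 8 = 5, so (230/9053) = (-1)^1·(115/9053); sign now -1
reciprocity: (115/9053) = +1·(9053/115) since 115 mod 4 = 3, 9053 mod 4 = 1; sign now -1
(9053/115) = (83/115)   [reduce mod 115]
reciprocity: (83/115) = -1·(115/83) since 83 mod 4 = 3, 115 mod 4 = 3; sign now +1
(115/83) = (32/83)   [reduce mod 83]
32 = 2^5·1; (2/83) = -1 since 83 mod 8 = 3, so (32/83) = (-1)^5·(1/83); sign now -1
(1/83) = 1; final value = sign = -1

-1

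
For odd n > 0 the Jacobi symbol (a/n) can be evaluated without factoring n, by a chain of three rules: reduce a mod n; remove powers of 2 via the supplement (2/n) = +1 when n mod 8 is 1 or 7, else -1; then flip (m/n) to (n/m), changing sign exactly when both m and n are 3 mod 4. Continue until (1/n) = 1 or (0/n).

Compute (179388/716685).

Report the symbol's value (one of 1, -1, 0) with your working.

factor out 2^2: 179388 = 2^2·44847; with 716685 mod 8 = 5, (2/716685) = -1; sign now +1; continue with (44847/716685)
flip (44847/716685) -> (716685/44847): both odd, 44847 mod 4 = 3, 716685 mod 4 = 1, so the flip contributes +1; sign now +1
(716685/44847): 716685 mod 44847 = 43980, so (716685/44847) = (43980/44847)
factor out 2^2: 43980 = 2^2·10995; with 44847 mod 8 = 7, (2/44847) = +1; sign now +1; continue with (10995/44847)
flip (10995/44847) -> (44847/10995): both odd, 10995 mod 4 = 3, 44847 mod 4 = 3, so the flip contributes -1; sign now -1
(44847/10995): 44847 mod 10995 = 867, so (44847/10995) = (867/10995)
flip (867/10995) -> (10995/867): both odd, 867 mod 4 = 3, 10995 mod 4 = 3, so the flip contributes -1; sign now +1
(10995/867): 10995 mod 867 = 591, so (10995/867) = (591/867)
flip (591/867) -> (867/591): both odd, 591 mod 4 = 3, 867 mod 4 = 3, so the flip contributes -1; sign now -1
(867/591): 867 mod 591 = 276, so (867/591) = (276/591)
factor out 2^2: 276 = 2^2·69; with 591 mod 8 = 7, (2/591) = +1; sign now -1; continue with (69/591)
flip (69/591) -> (591/69): both odd, 69 mod 4 = 1, 591 mod 4 = 3, so the flip contributes +1; sign now -1
(591/69): 591 mod 69 = 39, so (591/69) = (39/69)
flip (39/69) -> (69/39): both odd, 39 mod 4 = 3, 69 mod 4 = 1, so the flip contributes +1; sign now -1
(69/39): 69 mod 39 = 30, so (69/39) = (30/39)
factor out 2^1: 30 = 2^1·15; with 39 mod 8 = 7, (2/39) = +1; sign now -1; continue with (15/39)
flip (15/39) -> (39/15): both odd, 15 mod 4 = 3, 39 mod 4 = 3, so the flip contributes -1; sign now +1
(39/15): 39 mod 15 = 9, so (39/15) = (9/15)
flip (9/15) -> (15/9): both odd, 9 mod 4 = 1, 15 mod 4 = 3, so the flip contributes +1; sign now +1
(15/9): 15 mod 9 = 6, so (15/9) = (6/9)
factor out 2^1: 6 = 2^1·3; with 9 mod 8 = 1, (2/9) = +1; sign now +1; continue with (3/9)
flip (3/9) -> (9/3): both odd, 3 mod 4 = 3, 9 mod 4 = 1, so the flip contributes +1; sign now +1
(9/3): 9 mod 3 = 0, so (9/3) = (0/3)
reached (0/3); gcd(a, n) > 1, so (0/3) = 0 and the symbol is 0

0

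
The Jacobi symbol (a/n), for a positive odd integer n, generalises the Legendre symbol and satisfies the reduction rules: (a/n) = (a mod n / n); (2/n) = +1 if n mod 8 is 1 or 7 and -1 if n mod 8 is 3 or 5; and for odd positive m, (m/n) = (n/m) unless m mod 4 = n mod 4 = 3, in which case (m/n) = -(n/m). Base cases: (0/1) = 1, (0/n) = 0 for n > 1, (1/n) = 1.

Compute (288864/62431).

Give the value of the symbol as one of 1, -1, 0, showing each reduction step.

1

(288864/62431): 288864 mod 62431 = 39140, so (288864/62431) = (39140/62431)
factor out 2^2: 39140 = 2^2·9785; with 62431 mod 8 = 7, (2/62431) = +1; sign now +1; continue with (9785/62431)
flip (9785/62431) -> (62431/9785): both odd, 9785 mod 4 = 1, 62431 mod 4 = 3, so the flip contributes +1; sign now +1
(62431/9785): 62431 mod 9785 = 3721, so (62431/9785) = (3721/9785)
flip (3721/9785) -> (9785/3721): both odd, 3721 mod 4 = 1, 9785 mod 4 = 1, so the flip contributes +1; sign now +1
(9785/3721): 9785 mod 3721 = 2343, so (9785/3721) = (2343/3721)
flip (2343/3721) -> (3721/2343): both odd, 2343 mod 4 = 3, 3721 mod 4 = 1, so the flip contributes +1; sign now +1
(3721/2343): 3721 mod 2343 = 1378, so (3721/2343) = (1378/2343)
factor out 2^1: 1378 = 2^1·689; with 2343 mod 8 = 7, (2/2343) = +1; sign now +1; continue with (689/2343)
flip (689/2343) -> (2343/689): both odd, 689 mod 4 = 1, 2343 mod 4 = 3, so the flip contributes +1; sign now +1
(2343/689): 2343 mod 689 = 276, so (2343/689) = (276/689)
factor out 2^2: 276 = 2^2·69; with 689 mod 8 = 1, (2/689) = +1; sign now +1; continue with (69/689)
flip (69/689) -> (689/69): both odd, 69 mod 4 = 1, 689 mod 4 = 1, so the flip contributes +1; sign now +1
(689/69): 689 mod 69 = 68, so (689/69) = (68/69)
factor out 2^2: 68 = 2^2·17; with 69 mod 8 = 5, (2/69) = -1; sign now +1; continue with (17/69)
flip (17/69) -> (69/17): both odd, 17 mod 4 = 1, 69 mod 4 = 1, so the flip contributes +1; sign now +1
(69/17): 69 mod 17 = 1, so (69/17) = (1/17)
reached (1/17) = 1, so the symbol is +1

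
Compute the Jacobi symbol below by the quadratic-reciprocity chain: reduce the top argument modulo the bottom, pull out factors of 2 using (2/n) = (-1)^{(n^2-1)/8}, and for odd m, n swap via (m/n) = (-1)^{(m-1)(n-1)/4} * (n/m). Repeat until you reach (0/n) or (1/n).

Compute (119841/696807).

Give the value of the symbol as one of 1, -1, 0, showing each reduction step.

reciprocity: (119841/696807) = +1·(696807/119841) since 119841 mod 4 = 1, 696807 mod 4 = 3; sign now +1
(696807/119841) = (97602/119841)   [reduce mod 119841]
97602 = 2^1·48801; (2/119841) = +1 since 119841 mod 8 = 1, so (97602/119841) = (+1)^1·(48801/119841); sign now +1
reciprocity: (48801/119841) = +1·(119841/48801) since 48801 mod 4 = 1, 119841 mod 4 = 1; sign now +1
(119841/48801) = (22239/48801)   [reduce mod 48801]
reciprocity: (22239/48801) = +1·(48801/22239) since 22239 mod 4 = 3, 48801 mod 4 = 1; sign now +1
(48801/22239) = (4323/22239)   [reduce mod 22239]
reciprocity: (4323/22239) = -1·(22239/4323) since 4323 mod 4 = 3, 22239 mod 4 = 3; sign now -1
(22239/4323) = (624/4323)   [reduce mod 4323]
624 = 2^4·39; (2/4323) = -1 since 4323 mod 8 = 3, so (624/4323) = (-1)^4·(39/4323); sign now -1
reciprocity: (39/4323) = -1·(4323/39) since 39 mod 4 = 3, 4323 mod 4 = 3; sign now +1
(4323/39) = (33/39)   [reduce mod 39]
reciprocity: (33/39) = +1·(39/33) since 33 mod 4 = 1, 39 mod 4 = 3; sign now +1
(39/33) = (6/33)   [reduce mod 33]
6 = 2^1·3; (2/33) = +1 since 33 mod 8 = 1, so (6/33) = (+1)^1·(3/33); sign now +1
reciprocity: (3/33) = +1·(33/3) since 3 mod 4 = 3, 33 mod 4 = 1; sign now +1
(33/3) = (0/3)   [reduce mod 3]
(0/3) = 0   [gcd(a, n) > 1]; final value = 0

0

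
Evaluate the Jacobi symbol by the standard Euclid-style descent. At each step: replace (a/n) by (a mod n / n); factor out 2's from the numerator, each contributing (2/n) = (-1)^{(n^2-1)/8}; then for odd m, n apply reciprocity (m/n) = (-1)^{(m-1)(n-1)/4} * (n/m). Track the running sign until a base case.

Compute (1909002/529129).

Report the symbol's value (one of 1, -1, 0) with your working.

(1909002/529129): 1909002 mod 529129 = 321615, so (1909002/529129) = (321615/529129)
flip (321615/529129) -> (529129/321615): both odd, 321615 mod 4 = 3, 529129 mod 4 = 1, so the flip contributes +1; sign now +1
(529129/321615): 529129 mod 321615 = 207514, so (529129/321615) = (207514/321615)
factor out 2^1: 207514 = 2^1·103757; with 321615 mod 8 = 7, (2/321615) = +1; sign now +1; continue with (103757/321615)
flip (103757/321615) -> (321615/103757): both odd, 103757 mod 4 = 1, 321615 mod 4 = 3, so the flip contributes +1; sign now +1
(321615/103757): 321615 mod 103757 = 10344, so (321615/103757) = (10344/103757)
factor out 2^3: 10344 = 2^3·1293; with 103757 mod 8 = 5, (2/103757) = -1; sign now -1; continue with (1293/103757)
flip (1293/103757) -> (103757/1293): both odd, 1293 mod 4 = 1, 103757 mod 4 = 1, so the flip contributes +1; sign now -1
(103757/1293): 103757 mod 1293 = 317, so (103757/1293) = (317/1293)
flip (317/1293) -> (1293/317): both odd, 317 mod 4 = 1, 1293 mod 4 = 1, so the flip contributes +1; sign now -1
(1293/317): 1293 mod 317 = 25, so (1293/317) = (25/317)
flip (25/317) -> (317/25): both odd, 25 mod 4 = 1, 317 mod 4 = 1, so the flip contributes +1; sign now -1
(317/25): 317 mod 25 = 17, so (317/25) = (17/25)
flip (17/25) -> (25/17): both odd, 17 mod 4 = 1, 25 mod 4 = 1, so the flip contributes +1; sign now -1
(25/17): 25 mod 17 = 8, so (25/17) = (8/17)
factor out 2^3: 8 = 2^3·1; with 17 mod 8 = 1, (2/17) = +1; sign now -1; continue with (1/17)
reached (1/17) = 1, so the symbol is -1

-1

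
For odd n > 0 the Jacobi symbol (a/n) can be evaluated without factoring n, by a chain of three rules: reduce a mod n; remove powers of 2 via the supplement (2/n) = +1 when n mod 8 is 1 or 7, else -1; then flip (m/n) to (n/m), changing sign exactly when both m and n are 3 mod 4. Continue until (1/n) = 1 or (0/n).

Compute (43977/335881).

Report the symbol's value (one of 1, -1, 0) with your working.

reciprocity: (43977/335881) = +1·(335881/43977) since 43977 mod 4 = 1, 335881 mod 4 = 1; sign now +1
(335881/43977) = (28042/43977)   [reduce mod 43977]
28042 = 2^1·14021; (2/43977) = +1 since 43977 mod 8 = 1, so (28042/43977) = (+1)^1·(14021/43977); sign now +1
reciprocity: (14021/43977) = +1·(43977/14021) since 14021 mod 4 = 1, 43977 mod 4 = 1; sign now +1
(43977/14021) = (1914/14021)   [reduce mod 14021]
1914 = 2^1·957; (2/14021) = -1 since 14021 mod 8 = 5, so (1914/14021) = (-1)^1·(957/14021); sign now -1
reciprocity: (957/14021) = +1·(14021/957) since 957 mod 4 = 1, 14021 mod 4 = 1; sign now -1
(14021/957) = (623/957)   [reduce mod 957]
reciprocity: (623/957) = +1·(957/623) since 623 mod 4 = 3, 957 mod 4 = 1; sign now -1
(957/623) = (334/623)   [reduce mod 623]
334 = 2^1·167; (2/623) = +1 since 623 mod 8 = 7, so (334/623) = (+1)^1·(167/623); sign now -1
reciprocity: (167/623) = -1·(623/167) since 167 mod 4 = 3, 623 mod 4 = 3; sign now +1
(623/167) = (122/167)   [reduce mod 167]
122 = 2^1·61; (2/167) = +1 since 167 mod 8 = 7, so (122/167) = (+1)^1·(61/167); sign now +1
reciprocity: (61/167) = +1·(167/61) since 61 mod 4 = 1, 167 mod 4 = 3; sign now +1
(167/61) = (45/61)   [reduce mod 61]
reciprocity: (45/61) = +1·(61/45) since 45 mod 4 = 1, 61 mod 4 = 1; sign now +1
(61/45) = (16/45)   [reduce mod 45]
16 = 2^4·1; (2/45) = -1 since 45 mod 8 = 5, so (16/45) = (-1)^4·(1/45); sign now +1
(1/45) = 1; final value = sign = +1

1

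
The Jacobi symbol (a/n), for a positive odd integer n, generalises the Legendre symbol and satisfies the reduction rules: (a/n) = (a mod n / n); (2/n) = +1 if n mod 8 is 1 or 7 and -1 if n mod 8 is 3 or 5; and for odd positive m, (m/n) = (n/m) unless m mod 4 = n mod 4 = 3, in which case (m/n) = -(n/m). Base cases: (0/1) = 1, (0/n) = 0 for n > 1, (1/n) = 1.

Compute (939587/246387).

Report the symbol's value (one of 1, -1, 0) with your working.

1

(939587/246387): 939587 mod 246387 = 200426, so (939587/246387) = (200426/246387)
factor out 2^1: 200426 = 2^1·100213; with 246387 mod 8 = 3, (2/246387) = -1; sign now -1; continue with (100213/246387)
flip (100213/246387) -> (246387/100213): both odd, 100213 mod 4 = 1, 246387 mod 4 = 3, so the flip contributes +1; sign now -1
(246387/100213): 246387 mod 100213 = 45961, so (246387/100213) = (45961/100213)
flip (45961/100213) -> (100213/45961): both odd, 45961 mod 4 = 1, 100213 mod 4 = 1, so the flip contributes +1; sign now -1
(100213/45961): 100213 mod 45961 = 8291, so (100213/45961) = (8291/45961)
flip (8291/45961) -> (45961/8291): both odd, 8291 mod 4 = 3, 45961 mod 4 = 1, so the flip contributes +1; sign now -1
(45961/8291): 45961 mod 8291 = 4506, so (45961/8291) = (4506/8291)
factor out 2^1: 4506 = 2^1·2253; with 8291 mod 8 = 3, (2/8291) = -1; sign now +1; continue with (2253/8291)
flip (2253/8291) -> (8291/2253): both odd, 2253 mod 4 = 1, 8291 mod 4 = 3, so the flip contributes +1; sign now +1
(8291/2253): 8291 mod 2253 = 1532, so (8291/2253) = (1532/2253)
factor out 2^2: 1532 = 2^2·383; with 2253 mod 8 = 5, (2/2253) = -1; sign now +1; continue with (383/2253)
flip (383/2253) -> (2253/383): both odd, 383 mod 4 = 3, 2253 mod 4 = 1, so the flip contributes +1; sign now +1
(2253/383): 2253 mod 383 = 338, so (2253/383) = (338/383)
factor out 2^1: 338 = 2^1·169; with 383 mod 8 = 7, (2/383) = +1; sign now +1; continue with (169/383)
flip (169/383) -> (383/169): both odd, 169 mod 4 = 1, 383 mod 4 = 3, so the flip contributes +1; sign now +1
(383/169): 383 mod 169 = 45, so (383/169) = (45/169)
flip (45/169) -> (169/45): both odd, 45 mod 4 = 1, 169 mod 4 = 1, so the flip contributes +1; sign now +1
(169/45): 169 mod 45 = 34, so (169/45) = (34/45)
factor out 2^1: 34 = 2^1·17; with 45 mod 8 = 5, (2/45) = -1; sign now -1; continue with (17/45)
flip (17/45) -> (45/17): both odd, 17 mod 4 = 1, 45 mod 4 = 1, so the flip contributes +1; sign now -1
(45/17): 45 mod 17 = 11, so (45/17) = (11/17)
flip (11/17) -> (17/11): both odd, 11 mod 4 = 3, 17 mod 4 = 1, so the flip contributes +1; sign now -1
(17/11): 17 mod 11 = 6, so (17/11) = (6/11)
factor out 2^1: 6 = 2^1·3; with 11 mod 8 = 3, (2/11) = -1; sign now +1; continue with (3/11)
flip (3/11) -> (11/3): both odd, 3 mod 4 = 3, 11 mod 4 = 3, so the flip contributes -1; sign now -1
(11/3): 11 mod 3 = 2, so (11/3) = (2/3)
factor out 2^1: 2 = 2^1·1; with 3 mod 8 = 3, (2/3) = -1; sign now +1; continue with (1/3)
reached (1/3) = 1, so the symbol is +1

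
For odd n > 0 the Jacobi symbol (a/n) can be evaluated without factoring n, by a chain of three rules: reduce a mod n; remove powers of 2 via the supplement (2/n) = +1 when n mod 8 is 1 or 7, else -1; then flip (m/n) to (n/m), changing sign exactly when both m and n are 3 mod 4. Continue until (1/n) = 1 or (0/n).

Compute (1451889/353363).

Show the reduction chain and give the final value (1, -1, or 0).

(1451889/353363) = (38437/353363)   [reduce mod 353363]
reciprocity: (38437/353363) = +1·(353363/38437) since 38437 mod 4 = 1, 353363 mod 4 = 3; sign now +1
(353363/38437) = (7430/38437)   [reduce mod 38437]
7430 = 2^1·3715; (2/38437) = -1 since 38437 mod 8 = 5, so (7430/38437) = (-1)^1·(3715/38437); sign now -1
reciprocity: (3715/38437) = +1·(38437/3715) since 3715 mod 4 = 3, 38437 mod 4 = 1; sign now -1
(38437/3715) = (1287/3715)   [reduce mod 3715]
reciprocity: (1287/3715) = -1·(3715/1287) since 1287 mod 4 = 3, 3715 mod 4 = 3; sign now +1
(3715/1287) = (1141/1287)   [reduce mod 1287]
reciprocity: (1141/1287) = +1·(1287/1141) since 1141 mod 4 = 1, 1287 mod 4 = 3; sign now +1
(1287/1141) = (146/1141)   [reduce mod 1141]
146 = 2^1·73; (2/1141) = -1 since 1141 mod 8 = 5, so (146/1141) = (-1)^1·(73/1141); sign now -1
reciprocity: (73/1141) = +1·(1141/73) since 73 mod 4 = 1, 1141 mod 4 = 1; sign now -1
(1141/73) = (46/73)   [reduce mod 73]
46 = 2^1·23; (2/73) = +1 since 73 mod 8 = 1, so (46/73) = (+1)^1·(23/73); sign now -1
reciprocity: (23/73) = +1·(73/23) since 23 mod 4 = 3, 73 mod 4 = 1; sign now -1
(73/23) = (4/23)   [reduce mod 23]
4 = 2^2·1; (2/23) = +1 since 23 mod 8 = 7, so (4/23) = (+1)^2·(1/23); sign now -1
(1/23) = 1; final value = sign = -1

-1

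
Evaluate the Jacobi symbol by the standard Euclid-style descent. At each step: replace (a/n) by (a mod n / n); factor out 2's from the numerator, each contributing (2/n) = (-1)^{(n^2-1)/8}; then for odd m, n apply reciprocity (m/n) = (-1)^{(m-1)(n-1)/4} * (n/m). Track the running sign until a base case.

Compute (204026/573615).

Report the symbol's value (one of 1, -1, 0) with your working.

204026 = 2^1·102013; (2/573615) = +1 since 573615 mod 8 = 7, so (204026/573615) = (+1)^1·(102013/573615); sign now +1
reciprocity: (102013/573615) = +1·(573615/102013) since 102013 mod 4 = 1, 573615 mod 4 = 3; sign now +1
(573615/102013) = (63550/102013)   [reduce mod 102013]
63550 = 2^1·31775; (2/102013) = -1 since 102013 mod 8 = 5, so (63550/102013) = (-1)^1·(31775/102013); sign now -1
reciprocity: (31775/102013) = +1·(102013/31775) since 31775 mod 4 = 3, 102013 mod 4 = 1; sign now -1
(102013/31775) = (6688/31775)   [reduce mod 31775]
6688 = 2^5·209; (2/31775) = +1 since 31775 mod 8 = 7, so (6688/31775) = (+1)^5·(209/31775); sign now -1
reciprocity: (209/31775) = +1·(31775/209) since 209 mod 4 = 1, 31775 mod 4 = 3; sign now -1
(31775/209) = (7/209)   [reduce mod 209]
reciprocity: (7/209) = +1·(209/7) since 7 mod 4 = 3, 209 mod 4 = 1; sign now -1
(209/7) = (6/7)   [reduce mod 7]
6 = 2^1·3; (2/7) = +1 since 7 mod 8 = 7, so (6/7) = (+1)^1·(3/7); sign now -1
reciprocity: (3/7) = -1·(7/3) since 3 mod 4 = 3, 7 mod 4 = 3; sign now +1
(7/3) = (1/3)   [reduce mod 3]
(1/3) = 1; final value = sign = +1

1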